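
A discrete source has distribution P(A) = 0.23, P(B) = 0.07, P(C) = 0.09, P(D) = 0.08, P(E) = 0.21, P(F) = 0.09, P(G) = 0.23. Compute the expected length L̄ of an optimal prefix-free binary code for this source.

Repeatedly combine the two least-probable nodes; the expected code length is the sum of the merged weights.
merge 7/100 + 2/25 → 3/20
merge 9/100 + 9/100 → 9/50
merge 3/20 + 9/50 → 33/100
merge 21/100 + 23/100 → 11/25
merge 23/100 + 33/100 → 14/25
merge 11/25 + 14/25 → 1
L = 3/20 + 9/50 + 33/100 + 11/25 + 14/25 + 1 = 133/50 = 2.66 bits/symbol.

2.66 bits/symbol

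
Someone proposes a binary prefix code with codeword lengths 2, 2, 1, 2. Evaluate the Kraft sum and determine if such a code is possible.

With common denominator 2^2 = 4: Σ 2^(−ℓᵢ) = 1/4 + 1/4 + 2/4 + 1/4 = 5/4 = 1.25.
Kraft's inequality requires Σ ≤ 1; here Σ = 1.25 > 1, so no such prefix code exists.

1.25; no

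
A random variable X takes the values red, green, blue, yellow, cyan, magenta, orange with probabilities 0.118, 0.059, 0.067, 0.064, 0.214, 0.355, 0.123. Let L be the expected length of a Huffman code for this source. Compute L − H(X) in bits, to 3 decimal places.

0.056 bits

Entropy H = −Σ p log₂ p ≈ 2.4981 bits.
Huffman merges: 59/1000+8/125→123/1000; 67/1000+59/500→37/200; 123/1000+123/1000→123/500; 37/200+107/500→399/1000; 123/500+71/200→601/1000; 399/1000+601/1000→1. L = 1277/500 ≈ 2.5540.
L − H = 2.5540 − 2.4981 = 0.056 bits.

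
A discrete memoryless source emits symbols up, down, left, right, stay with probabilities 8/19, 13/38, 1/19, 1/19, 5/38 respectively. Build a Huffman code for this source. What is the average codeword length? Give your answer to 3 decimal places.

1.921 bits/symbol

Repeatedly combine the two least-probable nodes; the expected code length is the sum of the merged weights.
merge 1/19 + 1/19 → 2/19
merge 2/19 + 5/38 → 9/38
merge 9/38 + 13/38 → 11/19
merge 8/19 + 11/19 → 1
L = 2/19 + 9/38 + 11/19 + 1 = 73/38 ≈ 1.921 bits/symbol.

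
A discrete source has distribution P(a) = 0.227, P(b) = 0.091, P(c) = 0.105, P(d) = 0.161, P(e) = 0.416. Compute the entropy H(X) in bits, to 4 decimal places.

2.0923 bits

H = −Σ pᵢ log₂ pᵢ.
−0.227·log₂(0.227) = 0.4856
−0.091·log₂(0.091) = 0.3147
−0.105·log₂(0.105) = 0.3414
−0.161·log₂(0.161) = 0.4242
−0.416·log₂(0.416) = 0.5264
Sum ≈ 2.0923 → 2.0923 bits.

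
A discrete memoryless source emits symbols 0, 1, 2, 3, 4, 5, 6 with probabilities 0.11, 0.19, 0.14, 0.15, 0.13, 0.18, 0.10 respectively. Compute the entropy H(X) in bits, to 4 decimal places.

H = −Σ pᵢ log₂ pᵢ.
−0.11·log₂(0.11) = 0.3503
−0.19·log₂(0.19) = 0.4552
−0.14·log₂(0.14) = 0.3971
−0.15·log₂(0.15) = 0.4105
−0.13·log₂(0.13) = 0.3826
−0.18·log₂(0.18) = 0.4453
−0.10·log₂(0.10) = 0.3322
Sum ≈ 2.7733 → 2.7733 bits.

2.7733 bits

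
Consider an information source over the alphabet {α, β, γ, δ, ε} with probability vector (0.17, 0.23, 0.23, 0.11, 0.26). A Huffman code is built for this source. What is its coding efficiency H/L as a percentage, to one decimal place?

Entropy H = −Σ p log₂ p ≈ 2.2655 bits.
Huffman merges: 11/100+17/100→7/25; 23/100+23/100→23/50; 13/50+7/25→27/50; 23/50+27/50→1. L = 57/25 ≈ 2.2800.
Efficiency = H/L = 2.2655/2.2800 = 99.4%.

99.4%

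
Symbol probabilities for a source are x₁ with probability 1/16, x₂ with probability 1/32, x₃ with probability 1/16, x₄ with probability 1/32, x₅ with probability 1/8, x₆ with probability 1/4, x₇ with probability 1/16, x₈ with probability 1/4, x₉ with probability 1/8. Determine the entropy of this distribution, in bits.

Each probability is a power of 1/2, so log₂(1/p) is an integer.
H = Σ p·log₂(1/p) = 1/16·4 + 1/32·5 + 1/16·4 + 1/32·5 + 1/8·3 + 1/4·2 + 1/16·4 + 1/4·2 + 1/8·3 = 2.8125 bits.

2.8125 bits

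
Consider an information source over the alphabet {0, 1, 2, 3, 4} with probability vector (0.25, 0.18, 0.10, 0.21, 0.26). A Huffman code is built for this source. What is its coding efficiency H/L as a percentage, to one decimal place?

Entropy H = −Σ p log₂ p ≈ 2.2556 bits.
Huffman merges: 1/10+9/50→7/25; 21/100+1/4→23/50; 13/50+7/25→27/50; 23/50+27/50→1. L = 57/25 ≈ 2.2800.
Efficiency = H/L = 2.2556/2.2800 = 98.9%.

98.9%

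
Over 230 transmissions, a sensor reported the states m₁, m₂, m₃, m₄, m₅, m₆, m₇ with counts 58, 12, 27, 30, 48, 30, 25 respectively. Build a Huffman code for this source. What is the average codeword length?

2.7 bits/symbol

Probabilities are the counts divided by 230.
Repeatedly combine the two least-probable nodes; the expected code length is the sum of the merged weights.
merge 6/115 + 5/46 → 37/230
merge 27/230 + 3/23 → 57/230
merge 3/23 + 37/230 → 67/230
merge 24/115 + 57/230 → 21/46
merge 29/115 + 67/230 → 25/46
merge 21/46 + 25/46 → 1
L = 37/230 + 57/230 + 67/230 + 21/46 + 25/46 + 1 = 27/10 = 2.7 bits/symbol.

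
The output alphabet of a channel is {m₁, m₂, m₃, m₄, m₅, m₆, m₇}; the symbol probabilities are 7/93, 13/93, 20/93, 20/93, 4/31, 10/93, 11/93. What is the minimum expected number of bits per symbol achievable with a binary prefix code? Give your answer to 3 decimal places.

2.753 bits/symbol

Repeatedly combine the two least-probable nodes; the expected code length is the sum of the merged weights.
merge 7/93 + 10/93 → 17/93
merge 11/93 + 4/31 → 23/93
merge 13/93 + 17/93 → 10/31
merge 20/93 + 20/93 → 40/93
merge 23/93 + 10/31 → 53/93
merge 40/93 + 53/93 → 1
L = 17/93 + 23/93 + 10/31 + 40/93 + 53/93 + 1 = 256/93 ≈ 2.753 bits/symbol.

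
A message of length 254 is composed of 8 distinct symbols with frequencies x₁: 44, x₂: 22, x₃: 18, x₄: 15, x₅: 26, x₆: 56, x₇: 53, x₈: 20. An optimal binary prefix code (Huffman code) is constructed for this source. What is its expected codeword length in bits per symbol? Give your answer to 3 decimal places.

2.866 bits/symbol

Probabilities are the counts divided by 254.
Repeatedly combine the two least-probable nodes; the expected code length is the sum of the merged weights.
merge 15/254 + 9/127 → 33/254
merge 10/127 + 11/127 → 21/127
merge 13/127 + 33/254 → 59/254
merge 21/127 + 22/127 → 43/127
merge 53/254 + 28/127 → 109/254
merge 59/254 + 43/127 → 145/254
merge 109/254 + 145/254 → 1
L = 33/254 + 21/127 + 59/254 + 43/127 + 109/254 + 145/254 + 1 = 364/127 ≈ 2.866 bits/symbol.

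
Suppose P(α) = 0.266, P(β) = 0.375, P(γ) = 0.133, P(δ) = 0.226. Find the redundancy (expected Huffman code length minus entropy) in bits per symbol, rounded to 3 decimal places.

Entropy H = −Σ p log₂ p ≈ 1.9108 bits.
Huffman merges: 133/1000+113/500→359/1000; 133/500+359/1000→5/8; 3/8+5/8→1. L = 248/125 ≈ 1.9840.
L − H = 1.9840 − 1.9108 = 0.073 bits.

0.073 bits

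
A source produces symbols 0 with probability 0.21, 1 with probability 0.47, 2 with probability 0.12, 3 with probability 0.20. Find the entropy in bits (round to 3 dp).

1.816 bits

H = −Σ pᵢ log₂ pᵢ.
−0.21·log₂(0.21) = 0.4728
−0.47·log₂(0.47) = 0.5120
−0.12·log₂(0.12) = 0.3671
−0.20·log₂(0.20) = 0.4644
Sum ≈ 1.8162 → 1.816 bits.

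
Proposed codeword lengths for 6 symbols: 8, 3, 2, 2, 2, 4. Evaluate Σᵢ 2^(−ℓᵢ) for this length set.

0.94140625

With common denominator 2^8 = 256: Σ 2^(−ℓᵢ) = 1/256 + 32/256 + 64/256 + 64/256 + 64/256 + 16/256 = 241/256 = 0.94140625.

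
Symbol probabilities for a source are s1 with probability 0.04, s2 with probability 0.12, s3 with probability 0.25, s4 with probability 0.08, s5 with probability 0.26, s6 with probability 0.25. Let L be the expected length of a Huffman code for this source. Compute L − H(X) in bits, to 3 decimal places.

Entropy H = −Σ p log₂ p ≈ 2.3496 bits.
Huffman merges: 1/25+2/25→3/25; 3/25+3/25→6/25; 6/25+1/4→49/100; 1/4+13/50→51/100; 49/100+51/100→1. L = 59/25 ≈ 2.3600.
L − H = 2.3600 − 2.3496 = 0.010 bits.

0.010 bits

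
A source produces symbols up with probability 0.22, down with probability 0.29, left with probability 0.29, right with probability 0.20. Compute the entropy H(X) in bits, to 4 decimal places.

1.9808 bits

H = −Σ pᵢ log₂ pᵢ.
−0.22·log₂(0.22) = 0.4806
−0.29·log₂(0.29) = 0.5179
−0.29·log₂(0.29) = 0.5179
−0.20·log₂(0.20) = 0.4644
Sum ≈ 1.9808 → 1.9808 bits.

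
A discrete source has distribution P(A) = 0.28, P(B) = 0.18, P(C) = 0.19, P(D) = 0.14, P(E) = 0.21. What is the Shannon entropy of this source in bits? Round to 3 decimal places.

2.285 bits

H = −Σ pᵢ log₂ pᵢ.
−0.28·log₂(0.28) = 0.5142
−0.18·log₂(0.18) = 0.4453
−0.19·log₂(0.19) = 0.4552
−0.14·log₂(0.14) = 0.3971
−0.21·log₂(0.21) = 0.4728
Sum ≈ 2.2847 → 2.285 bits.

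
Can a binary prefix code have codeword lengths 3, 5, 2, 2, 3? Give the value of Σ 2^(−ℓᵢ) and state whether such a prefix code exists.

With common denominator 2^5 = 32: Σ 2^(−ℓᵢ) = 4/32 + 1/32 + 8/32 + 8/32 + 4/32 = 25/32 = 0.78125.
Kraft's inequality requires Σ ≤ 1; here Σ = 0.78125 ≤ 1, so such a prefix code exists.

0.78125; yes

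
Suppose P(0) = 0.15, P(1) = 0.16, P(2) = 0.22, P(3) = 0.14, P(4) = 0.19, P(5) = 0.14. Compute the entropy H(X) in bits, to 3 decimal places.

2.564 bits

H = −Σ pᵢ log₂ pᵢ.
−0.15·log₂(0.15) = 0.4105
−0.16·log₂(0.16) = 0.4230
−0.22·log₂(0.22) = 0.4806
−0.14·log₂(0.14) = 0.3971
−0.19·log₂(0.19) = 0.4552
−0.14·log₂(0.14) = 0.3971
Sum ≈ 2.5636 → 2.564 bits.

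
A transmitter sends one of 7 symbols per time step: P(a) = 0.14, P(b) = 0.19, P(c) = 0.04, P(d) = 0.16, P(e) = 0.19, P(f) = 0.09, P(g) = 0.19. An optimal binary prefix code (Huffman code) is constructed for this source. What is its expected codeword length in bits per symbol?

2.75 bits/symbol

Repeatedly combine the two least-probable nodes; the expected code length is the sum of the merged weights.
merge 1/25 + 9/100 → 13/100
merge 13/100 + 7/50 → 27/100
merge 4/25 + 19/100 → 7/20
merge 19/100 + 19/100 → 19/50
merge 27/100 + 7/20 → 31/50
merge 19/50 + 31/50 → 1
L = 13/100 + 27/100 + 7/20 + 19/50 + 31/50 + 1 = 11/4 = 2.75 bits/symbol.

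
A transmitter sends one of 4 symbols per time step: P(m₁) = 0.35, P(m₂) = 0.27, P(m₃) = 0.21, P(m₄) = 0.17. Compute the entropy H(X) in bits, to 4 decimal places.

H = −Σ pᵢ log₂ pᵢ.
−0.35·log₂(0.35) = 0.5301
−0.27·log₂(0.27) = 0.5100
−0.21·log₂(0.21) = 0.4728
−0.17·log₂(0.17) = 0.4346
Sum ≈ 1.9475 → 1.9475 bits.

1.9475 bits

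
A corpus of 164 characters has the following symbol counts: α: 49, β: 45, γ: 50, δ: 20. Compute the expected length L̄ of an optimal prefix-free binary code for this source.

2 bits/symbol

Probabilities are the counts divided by 164.
Repeatedly combine the two least-probable nodes; the expected code length is the sum of the merged weights.
merge 5/41 + 45/164 → 65/164
merge 49/164 + 25/82 → 99/164
merge 65/164 + 99/164 → 1
L = 65/164 + 99/164 + 1 = 2 bits/symbol.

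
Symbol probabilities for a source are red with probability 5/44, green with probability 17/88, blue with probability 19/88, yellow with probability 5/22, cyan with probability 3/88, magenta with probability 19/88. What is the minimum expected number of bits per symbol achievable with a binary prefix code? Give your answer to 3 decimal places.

2.489 bits/symbol

Repeatedly combine the two least-probable nodes; the expected code length is the sum of the merged weights.
merge 3/88 + 5/44 → 13/88
merge 13/88 + 17/88 → 15/44
merge 19/88 + 19/88 → 19/44
merge 5/22 + 15/44 → 25/44
merge 19/44 + 25/44 → 1
L = 13/88 + 15/44 + 19/44 + 25/44 + 1 = 219/88 ≈ 2.489 bits/symbol.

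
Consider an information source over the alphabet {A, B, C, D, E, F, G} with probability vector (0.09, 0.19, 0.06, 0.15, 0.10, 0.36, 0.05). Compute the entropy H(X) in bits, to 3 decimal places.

H = −Σ pᵢ log₂ pᵢ.
−0.09·log₂(0.09) = 0.3127
−0.19·log₂(0.19) = 0.4552
−0.06·log₂(0.06) = 0.2435
−0.15·log₂(0.15) = 0.4105
−0.10·log₂(0.10) = 0.3322
−0.36·log₂(0.36) = 0.5306
−0.05·log₂(0.05) = 0.2161
Sum ≈ 2.5009 → 2.501 bits.

2.501 bits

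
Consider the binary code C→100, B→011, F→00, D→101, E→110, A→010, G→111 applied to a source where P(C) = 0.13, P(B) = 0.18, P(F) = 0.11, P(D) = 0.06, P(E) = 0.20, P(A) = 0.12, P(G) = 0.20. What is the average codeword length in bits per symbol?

2.89 bits/symbol

L̄ = Σ pᵢ·ℓᵢ = 0.13·3 + 0.18·3 + 0.11·2 + 0.06·3 + 0.20·3 + 0.12·3 + 0.20·3 = 2.89 bits/symbol.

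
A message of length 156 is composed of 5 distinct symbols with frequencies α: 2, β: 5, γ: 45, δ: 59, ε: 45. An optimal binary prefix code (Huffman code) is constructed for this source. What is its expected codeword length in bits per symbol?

2 bits/symbol

Probabilities are the counts divided by 156.
Repeatedly combine the two least-probable nodes; the expected code length is the sum of the merged weights.
merge 1/78 + 5/156 → 7/156
merge 7/156 + 15/52 → 1/3
merge 15/52 + 1/3 → 97/156
merge 59/156 + 97/156 → 1
L = 7/156 + 1/3 + 97/156 + 1 = 2 bits/symbol.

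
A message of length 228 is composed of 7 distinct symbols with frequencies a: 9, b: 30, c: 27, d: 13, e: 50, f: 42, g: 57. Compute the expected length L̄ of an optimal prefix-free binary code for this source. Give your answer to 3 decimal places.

Probabilities are the counts divided by 228.
Repeatedly combine the two least-probable nodes; the expected code length is the sum of the merged weights.
merge 3/76 + 13/228 → 11/114
merge 11/114 + 9/76 → 49/228
merge 5/38 + 7/38 → 6/19
merge 49/228 + 25/114 → 33/76
merge 1/4 + 6/19 → 43/76
merge 33/76 + 43/76 → 1
L = 11/114 + 49/228 + 6/19 + 33/76 + 43/76 + 1 = 599/228 ≈ 2.627 bits/symbol.

2.627 bits/symbol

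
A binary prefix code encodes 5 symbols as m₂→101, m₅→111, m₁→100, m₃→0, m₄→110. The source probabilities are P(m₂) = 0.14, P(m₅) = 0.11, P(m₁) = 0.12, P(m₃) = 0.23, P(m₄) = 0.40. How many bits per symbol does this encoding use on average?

L̄ = Σ pᵢ·ℓᵢ = 0.14·3 + 0.11·3 + 0.12·3 + 0.23·1 + 0.40·3 = 2.54 bits/symbol.

2.54 bits/symbol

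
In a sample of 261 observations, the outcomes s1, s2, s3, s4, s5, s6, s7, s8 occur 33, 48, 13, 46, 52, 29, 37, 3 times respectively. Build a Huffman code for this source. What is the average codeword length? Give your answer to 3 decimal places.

2.851 bits/symbol

Probabilities are the counts divided by 261.
Repeatedly combine the two least-probable nodes; the expected code length is the sum of the merged weights.
merge 1/87 + 13/261 → 16/261
merge 16/261 + 1/9 → 5/29
merge 11/87 + 37/261 → 70/261
merge 5/29 + 46/261 → 91/261
merge 16/87 + 52/261 → 100/261
merge 70/261 + 91/261 → 161/261
merge 100/261 + 161/261 → 1
L = 16/261 + 5/29 + 70/261 + 91/261 + 100/261 + 161/261 + 1 = 248/87 ≈ 2.851 bits/symbol.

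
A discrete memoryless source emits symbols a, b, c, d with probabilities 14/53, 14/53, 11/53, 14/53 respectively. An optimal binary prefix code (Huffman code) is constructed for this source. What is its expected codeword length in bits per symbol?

Repeatedly combine the two least-probable nodes; the expected code length is the sum of the merged weights.
merge 11/53 + 14/53 → 25/53
merge 14/53 + 14/53 → 28/53
merge 25/53 + 28/53 → 1
L = 25/53 + 28/53 + 1 = 2 bits/symbol.

2 bits/symbol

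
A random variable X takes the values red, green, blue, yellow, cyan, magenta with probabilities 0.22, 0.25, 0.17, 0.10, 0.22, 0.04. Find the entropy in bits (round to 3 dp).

2.414 bits

H = −Σ pᵢ log₂ pᵢ.
−0.22·log₂(0.22) = 0.4806
−0.25·log₂(0.25) = 0.5000
−0.17·log₂(0.17) = 0.4346
−0.10·log₂(0.10) = 0.3322
−0.22·log₂(0.22) = 0.4806
−0.04·log₂(0.04) = 0.1858
Sum ≈ 2.4137 → 2.414 bits.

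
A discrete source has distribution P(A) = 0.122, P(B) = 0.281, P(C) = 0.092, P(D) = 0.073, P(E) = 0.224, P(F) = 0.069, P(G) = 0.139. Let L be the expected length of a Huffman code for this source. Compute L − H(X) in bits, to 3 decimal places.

Entropy H = −Σ p log₂ p ≈ 2.6226 bits.
Huffman merges: 69/1000+73/1000→71/500; 23/250+61/500→107/500; 139/1000+71/500→281/1000; 107/500+28/125→219/500; 281/1000+281/1000→281/500; 219/500+281/500→1. L = 2637/1000 ≈ 2.6370.
L − H = 2.6370 − 2.6226 = 0.014 bits.

0.014 bits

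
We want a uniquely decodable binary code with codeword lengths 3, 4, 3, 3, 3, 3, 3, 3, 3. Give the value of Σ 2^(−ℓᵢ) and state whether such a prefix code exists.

1.0625; no

With common denominator 2^4 = 16: Σ 2^(−ℓᵢ) = 2/16 + 1/16 + 2/16 + 2/16 + 2/16 + 2/16 + 2/16 + 2/16 + 2/16 = 17/16 = 1.0625.
Kraft's inequality requires Σ ≤ 1; here Σ = 1.0625 > 1, so no such prefix code exists.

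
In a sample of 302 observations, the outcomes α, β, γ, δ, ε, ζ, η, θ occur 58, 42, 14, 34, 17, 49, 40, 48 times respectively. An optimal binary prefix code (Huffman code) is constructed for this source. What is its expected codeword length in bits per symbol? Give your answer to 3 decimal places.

Probabilities are the counts divided by 302.
Repeatedly combine the two least-probable nodes; the expected code length is the sum of the merged weights.
merge 7/151 + 17/302 → 31/302
merge 31/302 + 17/151 → 65/302
merge 20/151 + 21/151 → 41/151
merge 24/151 + 49/302 → 97/302
merge 29/151 + 65/302 → 123/302
merge 41/151 + 97/302 → 179/302
merge 123/302 + 179/302 → 1
L = 31/302 + 65/302 + 41/151 + 97/302 + 123/302 + 179/302 + 1 = 879/302 ≈ 2.911 bits/symbol.

2.911 bits/symbol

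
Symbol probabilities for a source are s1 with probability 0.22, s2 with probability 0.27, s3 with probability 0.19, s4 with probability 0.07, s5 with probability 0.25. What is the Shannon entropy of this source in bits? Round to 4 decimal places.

2.2144 bits

H = −Σ pᵢ log₂ pᵢ.
−0.22·log₂(0.22) = 0.4806
−0.27·log₂(0.27) = 0.5100
−0.19·log₂(0.19) = 0.4552
−0.07·log₂(0.07) = 0.2686
−0.25·log₂(0.25) = 0.5000
Sum ≈ 2.2144 → 2.2144 bits.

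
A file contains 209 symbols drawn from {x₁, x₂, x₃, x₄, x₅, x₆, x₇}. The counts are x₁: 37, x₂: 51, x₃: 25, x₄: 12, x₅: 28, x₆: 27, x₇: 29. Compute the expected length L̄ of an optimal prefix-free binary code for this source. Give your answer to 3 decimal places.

2.756 bits/symbol

Probabilities are the counts divided by 209.
Repeatedly combine the two least-probable nodes; the expected code length is the sum of the merged weights.
merge 12/209 + 25/209 → 37/209
merge 27/209 + 28/209 → 5/19
merge 29/209 + 37/209 → 6/19
merge 37/209 + 51/209 → 8/19
merge 5/19 + 6/19 → 11/19
merge 8/19 + 11/19 → 1
L = 37/209 + 5/19 + 6/19 + 8/19 + 11/19 + 1 = 576/209 ≈ 2.756 bits/symbol.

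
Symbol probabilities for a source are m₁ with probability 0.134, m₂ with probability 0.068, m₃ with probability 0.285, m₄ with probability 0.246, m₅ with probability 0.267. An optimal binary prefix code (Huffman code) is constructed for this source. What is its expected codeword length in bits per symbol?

Repeatedly combine the two least-probable nodes; the expected code length is the sum of the merged weights.
merge 17/250 + 67/500 → 101/500
merge 101/500 + 123/500 → 56/125
merge 267/1000 + 57/200 → 69/125
merge 56/125 + 69/125 → 1
L = 101/500 + 56/125 + 69/125 + 1 = 1101/500 = 2.202 bits/symbol.

2.202 bits/symbol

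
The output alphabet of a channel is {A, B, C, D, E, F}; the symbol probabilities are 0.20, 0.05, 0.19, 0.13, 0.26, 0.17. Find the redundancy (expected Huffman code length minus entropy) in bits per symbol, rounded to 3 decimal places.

0.072 bits

Entropy H = −Σ p log₂ p ≈ 2.4582 bits.
Huffman merges: 1/20+13/100→9/50; 17/100+9/50→7/20; 19/100+1/5→39/100; 13/50+7/20→61/100; 39/100+61/100→1. L = 253/100 ≈ 2.5300.
L − H = 2.5300 − 2.4582 = 0.072 bits.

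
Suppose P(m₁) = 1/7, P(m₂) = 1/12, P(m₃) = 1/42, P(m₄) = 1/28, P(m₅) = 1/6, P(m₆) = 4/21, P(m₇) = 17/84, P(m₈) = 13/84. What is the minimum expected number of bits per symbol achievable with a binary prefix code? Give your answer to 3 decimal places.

Repeatedly combine the two least-probable nodes; the expected code length is the sum of the merged weights.
merge 1/42 + 1/28 → 5/84
merge 5/84 + 1/12 → 1/7
merge 1/7 + 1/7 → 2/7
merge 13/84 + 1/6 → 9/28
merge 4/21 + 17/84 → 11/28
merge 2/7 + 9/28 → 17/28
merge 11/28 + 17/28 → 1
L = 5/84 + 1/7 + 2/7 + 9/28 + 11/28 + 17/28 + 1 = 59/21 ≈ 2.810 bits/symbol.

2.810 bits/symbol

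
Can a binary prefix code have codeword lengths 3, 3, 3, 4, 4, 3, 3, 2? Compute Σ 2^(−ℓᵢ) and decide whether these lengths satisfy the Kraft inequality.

With common denominator 2^4 = 16: Σ 2^(−ℓᵢ) = 2/16 + 2/16 + 2/16 + 1/16 + 1/16 + 2/16 + 2/16 + 4/16 = 16/16 = 1.
Kraft's inequality requires Σ ≤ 1; here Σ = 1 ≤ 1, so such a prefix code exists.

1; yes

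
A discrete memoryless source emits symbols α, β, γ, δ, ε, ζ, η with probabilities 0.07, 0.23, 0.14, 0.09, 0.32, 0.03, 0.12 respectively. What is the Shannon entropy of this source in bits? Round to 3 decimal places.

H = −Σ pᵢ log₂ pᵢ.
−0.07·log₂(0.07) = 0.2686
−0.23·log₂(0.23) = 0.4877
−0.14·log₂(0.14) = 0.3971
−0.09·log₂(0.09) = 0.3127
−0.32·log₂(0.32) = 0.5260
−0.03·log₂(0.03) = 0.1518
−0.12·log₂(0.12) = 0.3671
Sum ≈ 2.5109 → 2.511 bits.

2.511 bits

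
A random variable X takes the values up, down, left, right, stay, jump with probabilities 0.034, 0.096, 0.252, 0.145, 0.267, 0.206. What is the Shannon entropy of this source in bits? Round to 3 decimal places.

H = −Σ pᵢ log₂ pᵢ.
−0.034·log₂(0.034) = 0.1659
−0.096·log₂(0.096) = 0.3246
−0.252·log₂(0.252) = 0.5011
−0.145·log₂(0.145) = 0.4040
−0.267·log₂(0.267) = 0.5087
−0.206·log₂(0.206) = 0.4695
Sum ≈ 2.3737 → 2.374 bits.

2.374 bits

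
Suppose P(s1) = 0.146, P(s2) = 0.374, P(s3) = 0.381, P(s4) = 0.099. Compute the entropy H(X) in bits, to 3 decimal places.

1.797 bits

H = −Σ pᵢ log₂ pᵢ.
−0.146·log₂(0.146) = 0.4053
−0.374·log₂(0.374) = 0.5307
−0.381·log₂(0.381) = 0.5304
−0.099·log₂(0.099) = 0.3303
Sum ≈ 1.7967 → 1.797 bits.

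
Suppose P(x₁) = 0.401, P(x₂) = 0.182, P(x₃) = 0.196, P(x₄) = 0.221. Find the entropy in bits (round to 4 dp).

H = −Σ pᵢ log₂ pᵢ.
−0.401·log₂(0.401) = 0.5286
−0.182·log₂(0.182) = 0.4474
−0.196·log₂(0.196) = 0.4608
−0.221·log₂(0.221) = 0.4813
Sum ≈ 1.9181 → 1.9181 bits.

1.9181 bits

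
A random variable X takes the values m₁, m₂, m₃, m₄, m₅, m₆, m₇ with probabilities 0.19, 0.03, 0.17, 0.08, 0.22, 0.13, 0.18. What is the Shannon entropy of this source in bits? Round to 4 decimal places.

H = −Σ pᵢ log₂ pᵢ.
−0.19·log₂(0.19) = 0.4552
−0.03·log₂(0.03) = 0.1518
−0.17·log₂(0.17) = 0.4346
−0.08·log₂(0.08) = 0.2915
−0.22·log₂(0.22) = 0.4806
−0.13·log₂(0.13) = 0.3826
−0.18·log₂(0.18) = 0.4453
Sum ≈ 2.6416 → 2.6416 bits.

2.6416 bits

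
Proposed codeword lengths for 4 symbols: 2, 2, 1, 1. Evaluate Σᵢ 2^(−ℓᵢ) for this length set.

1.5

With common denominator 2^2 = 4: Σ 2^(−ℓᵢ) = 1/4 + 1/4 + 2/4 + 2/4 = 6/4 = 1.5.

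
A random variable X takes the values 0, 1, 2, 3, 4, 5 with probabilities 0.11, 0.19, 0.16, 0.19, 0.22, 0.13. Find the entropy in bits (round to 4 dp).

2.5470 bits

H = −Σ pᵢ log₂ pᵢ.
−0.11·log₂(0.11) = 0.3503
−0.19·log₂(0.19) = 0.4552
−0.16·log₂(0.16) = 0.4230
−0.19·log₂(0.19) = 0.4552
−0.22·log₂(0.22) = 0.4806
−0.13·log₂(0.13) = 0.3826
Sum ≈ 2.5470 → 2.5470 bits.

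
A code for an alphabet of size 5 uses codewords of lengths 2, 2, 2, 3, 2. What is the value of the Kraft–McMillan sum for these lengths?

1.125

With common denominator 2^3 = 8: Σ 2^(−ℓᵢ) = 2/8 + 2/8 + 2/8 + 1/8 + 2/8 = 9/8 = 1.125.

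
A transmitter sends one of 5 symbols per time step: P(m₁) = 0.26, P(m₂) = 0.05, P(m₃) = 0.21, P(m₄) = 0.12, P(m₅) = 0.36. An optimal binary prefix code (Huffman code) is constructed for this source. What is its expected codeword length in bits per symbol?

Repeatedly combine the two least-probable nodes; the expected code length is the sum of the merged weights.
merge 1/20 + 3/25 → 17/100
merge 17/100 + 21/100 → 19/50
merge 13/50 + 9/25 → 31/50
merge 19/50 + 31/50 → 1
L = 17/100 + 19/50 + 31/50 + 1 = 217/100 = 2.17 bits/symbol.

2.17 bits/symbol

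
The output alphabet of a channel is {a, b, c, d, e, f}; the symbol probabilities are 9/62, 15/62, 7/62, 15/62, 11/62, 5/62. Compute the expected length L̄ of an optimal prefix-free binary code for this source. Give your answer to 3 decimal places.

2.516 bits/symbol

Repeatedly combine the two least-probable nodes; the expected code length is the sum of the merged weights.
merge 5/62 + 7/62 → 6/31
merge 9/62 + 11/62 → 10/31
merge 6/31 + 15/62 → 27/62
merge 15/62 + 10/31 → 35/62
merge 27/62 + 35/62 → 1
L = 6/31 + 10/31 + 27/62 + 35/62 + 1 = 78/31 ≈ 2.516 bits/symbol.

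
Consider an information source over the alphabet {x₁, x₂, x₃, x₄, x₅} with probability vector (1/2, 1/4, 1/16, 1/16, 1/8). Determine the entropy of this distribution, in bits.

1.875 bits

Each probability is a power of 1/2, so log₂(1/p) is an integer.
H = Σ p·log₂(1/p) = 1/2·1 + 1/4·2 + 1/16·4 + 1/16·4 + 1/8·3 = 1.875 bits.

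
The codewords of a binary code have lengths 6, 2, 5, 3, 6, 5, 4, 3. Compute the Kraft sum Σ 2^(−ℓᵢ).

With common denominator 2^6 = 64: Σ 2^(−ℓᵢ) = 1/64 + 16/64 + 2/64 + 8/64 + 1/64 + 2/64 + 4/64 + 8/64 = 42/64 = 0.65625.

0.65625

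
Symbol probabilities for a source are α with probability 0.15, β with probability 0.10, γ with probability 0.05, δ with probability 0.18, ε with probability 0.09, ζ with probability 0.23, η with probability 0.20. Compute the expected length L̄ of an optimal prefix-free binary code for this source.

Repeatedly combine the two least-probable nodes; the expected code length is the sum of the merged weights.
merge 1/20 + 9/100 → 7/50
merge 1/10 + 7/50 → 6/25
merge 3/20 + 9/50 → 33/100
merge 1/5 + 23/100 → 43/100
merge 6/25 + 33/100 → 57/100
merge 43/100 + 57/100 → 1
L = 7/50 + 6/25 + 33/100 + 43/100 + 57/100 + 1 = 271/100 = 2.71 bits/symbol.

2.71 bits/symbol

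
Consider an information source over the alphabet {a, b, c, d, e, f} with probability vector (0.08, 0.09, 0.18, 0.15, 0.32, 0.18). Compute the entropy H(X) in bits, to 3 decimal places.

2.431 bits

H = −Σ pᵢ log₂ pᵢ.
−0.08·log₂(0.08) = 0.2915
−0.09·log₂(0.09) = 0.3127
−0.18·log₂(0.18) = 0.4453
−0.15·log₂(0.15) = 0.4105
−0.32·log₂(0.32) = 0.5260
−0.18·log₂(0.18) = 0.4453
Sum ≈ 2.4314 → 2.431 bits.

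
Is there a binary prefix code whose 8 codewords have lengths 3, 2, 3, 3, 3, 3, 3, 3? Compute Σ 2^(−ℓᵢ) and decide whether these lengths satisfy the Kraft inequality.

With common denominator 2^3 = 8: Σ 2^(−ℓᵢ) = 1/8 + 2/8 + 1/8 + 1/8 + 1/8 + 1/8 + 1/8 + 1/8 = 9/8 = 1.125.
Kraft's inequality requires Σ ≤ 1; here Σ = 1.125 > 1, so no such prefix code exists.

1.125; no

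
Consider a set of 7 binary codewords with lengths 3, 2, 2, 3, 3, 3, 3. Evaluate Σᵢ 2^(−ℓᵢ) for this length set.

With common denominator 2^3 = 8: Σ 2^(−ℓᵢ) = 1/8 + 2/8 + 2/8 + 1/8 + 1/8 + 1/8 + 1/8 = 9/8 = 1.125.

1.125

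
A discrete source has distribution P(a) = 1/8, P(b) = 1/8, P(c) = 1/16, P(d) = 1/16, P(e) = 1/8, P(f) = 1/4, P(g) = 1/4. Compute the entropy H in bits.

2.625 bits

Each probability is a power of 1/2, so log₂(1/p) is an integer.
H = Σ p·log₂(1/p) = 1/8·3 + 1/8·3 + 1/16·4 + 1/16·4 + 1/8·3 + 1/4·2 + 1/4·2 = 2.625 bits.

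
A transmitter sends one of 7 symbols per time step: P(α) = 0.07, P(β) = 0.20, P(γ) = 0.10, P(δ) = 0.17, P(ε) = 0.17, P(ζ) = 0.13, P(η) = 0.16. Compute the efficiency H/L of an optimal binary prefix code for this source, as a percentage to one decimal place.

97.9%

Entropy H = −Σ p log₂ p ≈ 2.7400 bits.
Huffman merges: 7/100+1/10→17/100; 13/100+4/25→29/100; 17/100+17/100→17/50; 17/100+1/5→37/100; 29/100+17/50→63/100; 37/100+63/100→1. L = 14/5 ≈ 2.8000.
Efficiency = H/L = 2.7400/2.8000 = 97.9%.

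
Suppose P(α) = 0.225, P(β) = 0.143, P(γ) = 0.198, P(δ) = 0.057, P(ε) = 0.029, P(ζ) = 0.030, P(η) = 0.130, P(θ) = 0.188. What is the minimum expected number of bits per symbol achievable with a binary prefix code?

Repeatedly combine the two least-probable nodes; the expected code length is the sum of the merged weights.
merge 29/1000 + 3/100 → 59/1000
merge 57/1000 + 59/1000 → 29/250
merge 29/250 + 13/100 → 123/500
merge 143/1000 + 47/250 → 331/1000
merge 99/500 + 9/40 → 423/1000
merge 123/500 + 331/1000 → 577/1000
merge 423/1000 + 577/1000 → 1
L = 59/1000 + 29/250 + 123/500 + 331/1000 + 423/1000 + 577/1000 + 1 = 344/125 = 2.752 bits/symbol.

2.752 bits/symbol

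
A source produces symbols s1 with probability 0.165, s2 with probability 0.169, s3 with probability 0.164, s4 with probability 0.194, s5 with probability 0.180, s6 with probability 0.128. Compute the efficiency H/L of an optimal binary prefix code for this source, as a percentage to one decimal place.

98.0%

Entropy H = −Σ p log₂ p ≈ 2.5740 bits.
Huffman merges: 16/125+41/250→73/250; 33/200+169/1000→167/500; 9/50+97/500→187/500; 73/250+167/500→313/500; 187/500+313/500→1. L = 1313/500 ≈ 2.6260.
Efficiency = H/L = 2.5740/2.6260 = 98.0%.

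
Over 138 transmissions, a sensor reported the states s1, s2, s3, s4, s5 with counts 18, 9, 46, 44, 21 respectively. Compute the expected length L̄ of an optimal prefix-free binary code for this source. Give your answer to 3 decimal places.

2.196 bits/symbol

Probabilities are the counts divided by 138.
Repeatedly combine the two least-probable nodes; the expected code length is the sum of the merged weights.
merge 3/46 + 3/23 → 9/46
merge 7/46 + 9/46 → 8/23
merge 22/69 + 1/3 → 15/23
merge 8/23 + 15/23 → 1
L = 9/46 + 8/23 + 15/23 + 1 = 101/46 ≈ 2.196 bits/symbol.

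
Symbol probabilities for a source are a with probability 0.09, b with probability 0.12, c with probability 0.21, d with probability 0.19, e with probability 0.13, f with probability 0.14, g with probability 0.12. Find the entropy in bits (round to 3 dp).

H = −Σ pᵢ log₂ pᵢ.
−0.09·log₂(0.09) = 0.3127
−0.12·log₂(0.12) = 0.3671
−0.21·log₂(0.21) = 0.4728
−0.19·log₂(0.19) = 0.4552
−0.13·log₂(0.13) = 0.3826
−0.14·log₂(0.14) = 0.3971
−0.12·log₂(0.12) = 0.3671
Sum ≈ 2.7546 → 2.755 bits.

2.755 bits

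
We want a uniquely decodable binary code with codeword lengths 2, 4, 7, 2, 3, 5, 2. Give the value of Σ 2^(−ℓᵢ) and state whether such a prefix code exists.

With common denominator 2^7 = 128: Σ 2^(−ℓᵢ) = 32/128 + 8/128 + 1/128 + 32/128 + 16/128 + 4/128 + 32/128 = 125/128 = 0.9765625.
Kraft's inequality requires Σ ≤ 1; here Σ = 0.9765625 ≤ 1, so such a prefix code exists.

0.9765625; yes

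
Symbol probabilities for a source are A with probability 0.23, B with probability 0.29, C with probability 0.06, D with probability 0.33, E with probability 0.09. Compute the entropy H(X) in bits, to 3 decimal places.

H = −Σ pᵢ log₂ pᵢ.
−0.23·log₂(0.23) = 0.4877
−0.29·log₂(0.29) = 0.5179
−0.06·log₂(0.06) = 0.2435
−0.33·log₂(0.33) = 0.5278
−0.09·log₂(0.09) = 0.3127
Sum ≈ 2.0896 → 2.090 bits.

2.090 bits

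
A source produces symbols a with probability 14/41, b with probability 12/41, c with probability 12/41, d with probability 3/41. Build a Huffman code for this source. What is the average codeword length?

Repeatedly combine the two least-probable nodes; the expected code length is the sum of the merged weights.
merge 3/41 + 12/41 → 15/41
merge 12/41 + 14/41 → 26/41
merge 15/41 + 26/41 → 1
L = 15/41 + 26/41 + 1 = 2 bits/symbol.

2 bits/symbol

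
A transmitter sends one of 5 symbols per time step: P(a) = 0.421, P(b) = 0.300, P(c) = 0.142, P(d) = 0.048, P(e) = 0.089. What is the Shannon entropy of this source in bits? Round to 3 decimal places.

1.967 bits

H = −Σ pᵢ log₂ pᵢ.
−0.421·log₂(0.421) = 0.5255
−0.300·log₂(0.300) = 0.5211
−0.142·log₂(0.142) = 0.3999
−0.048·log₂(0.048) = 0.2103
−0.089·log₂(0.089) = 0.3106
Sum ≈ 1.9673 → 1.967 bits.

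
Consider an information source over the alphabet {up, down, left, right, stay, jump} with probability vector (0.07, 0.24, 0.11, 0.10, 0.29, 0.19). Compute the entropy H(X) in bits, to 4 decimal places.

H = −Σ pᵢ log₂ pᵢ.
−0.07·log₂(0.07) = 0.2686
−0.24·log₂(0.24) = 0.4941
−0.11·log₂(0.11) = 0.3503
−0.10·log₂(0.10) = 0.3322
−0.29·log₂(0.29) = 0.5179
−0.19·log₂(0.19) = 0.4552
Sum ≈ 2.4183 → 2.4183 bits.

2.4183 bits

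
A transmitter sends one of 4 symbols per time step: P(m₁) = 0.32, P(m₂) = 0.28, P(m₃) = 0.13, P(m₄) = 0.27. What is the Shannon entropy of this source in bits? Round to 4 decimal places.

H = −Σ pᵢ log₂ pᵢ.
−0.32·log₂(0.32) = 0.5260
−0.28·log₂(0.28) = 0.5142
−0.13·log₂(0.13) = 0.3826
−0.27·log₂(0.27) = 0.5100
Sum ≈ 1.9329 → 1.9329 bits.

1.9329 bits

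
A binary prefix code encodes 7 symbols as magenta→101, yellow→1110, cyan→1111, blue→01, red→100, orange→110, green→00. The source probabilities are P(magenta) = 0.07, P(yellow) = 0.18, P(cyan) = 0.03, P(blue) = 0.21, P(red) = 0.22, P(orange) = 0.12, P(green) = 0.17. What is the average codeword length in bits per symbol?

2.83 bits/symbol

L̄ = Σ pᵢ·ℓᵢ = 0.07·3 + 0.18·4 + 0.03·4 + 0.21·2 + 0.22·3 + 0.12·3 + 0.17·2 = 2.83 bits/symbol.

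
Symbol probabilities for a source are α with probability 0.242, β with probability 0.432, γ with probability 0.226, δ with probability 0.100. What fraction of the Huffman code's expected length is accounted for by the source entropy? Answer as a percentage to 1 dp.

Entropy H = −Σ p log₂ p ≈ 1.8356 bits.
Huffman merges: 1/10+113/500→163/500; 121/500+163/500→71/125; 54/125+71/125→1. L = 947/500 ≈ 1.8940.
Efficiency = H/L = 1.8356/1.8940 = 96.9%.

96.9%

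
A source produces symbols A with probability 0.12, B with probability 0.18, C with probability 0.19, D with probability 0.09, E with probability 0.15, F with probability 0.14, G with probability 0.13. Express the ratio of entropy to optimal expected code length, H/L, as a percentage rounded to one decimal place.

Entropy H = −Σ p log₂ p ≈ 2.7706 bits.
Huffman merges: 9/100+3/25→21/100; 13/100+7/50→27/100; 3/20+9/50→33/100; 19/100+21/100→2/5; 27/100+33/100→3/5; 2/5+3/5→1. L = 281/100 ≈ 2.8100.
Efficiency = H/L = 2.7706/2.8100 = 98.6%.

98.6%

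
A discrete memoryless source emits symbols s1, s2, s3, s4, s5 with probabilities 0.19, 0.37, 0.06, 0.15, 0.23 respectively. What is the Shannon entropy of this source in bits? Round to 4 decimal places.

2.1277 bits

H = −Σ pᵢ log₂ pᵢ.
−0.19·log₂(0.19) = 0.4552
−0.37·log₂(0.37) = 0.5307
−0.06·log₂(0.06) = 0.2435
−0.15·log₂(0.15) = 0.4105
−0.23·log₂(0.23) = 0.4877
Sum ≈ 2.1277 → 2.1277 bits.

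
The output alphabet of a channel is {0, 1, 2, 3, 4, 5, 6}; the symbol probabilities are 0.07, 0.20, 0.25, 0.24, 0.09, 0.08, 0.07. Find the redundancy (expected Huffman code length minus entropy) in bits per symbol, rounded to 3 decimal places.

0.020 bits

Entropy H = −Σ p log₂ p ≈ 2.5998 bits.
Huffman merges: 7/100+7/100→7/50; 2/25+9/100→17/100; 7/50+17/100→31/100; 1/5+6/25→11/25; 1/4+31/100→14/25; 11/25+14/25→1. L = 131/50 ≈ 2.6200.
L − H = 2.6200 − 2.5998 = 0.020 bits.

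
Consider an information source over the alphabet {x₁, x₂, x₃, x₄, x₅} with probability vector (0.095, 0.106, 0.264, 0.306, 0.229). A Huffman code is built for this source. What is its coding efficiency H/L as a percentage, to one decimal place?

Entropy H = −Σ p log₂ p ≈ 2.1828 bits.
Huffman merges: 19/200+53/500→201/1000; 201/1000+229/1000→43/100; 33/125+153/500→57/100; 43/100+57/100→1. L = 2201/1000 ≈ 2.2010.
Efficiency = H/L = 2.1828/2.2010 = 99.2%.

99.2%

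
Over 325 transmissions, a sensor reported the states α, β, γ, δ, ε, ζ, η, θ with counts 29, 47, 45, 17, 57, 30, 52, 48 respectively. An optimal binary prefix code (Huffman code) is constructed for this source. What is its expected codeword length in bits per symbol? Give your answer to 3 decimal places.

2.966 bits/symbol

Probabilities are the counts divided by 325.
Repeatedly combine the two least-probable nodes; the expected code length is the sum of the merged weights.
merge 17/325 + 29/325 → 46/325
merge 6/65 + 9/65 → 3/13
merge 46/325 + 47/325 → 93/325
merge 48/325 + 4/25 → 4/13
merge 57/325 + 3/13 → 132/325
merge 93/325 + 4/13 → 193/325
merge 132/325 + 193/325 → 1
L = 46/325 + 3/13 + 93/325 + 4/13 + 132/325 + 193/325 + 1 = 964/325 ≈ 2.966 bits/symbol.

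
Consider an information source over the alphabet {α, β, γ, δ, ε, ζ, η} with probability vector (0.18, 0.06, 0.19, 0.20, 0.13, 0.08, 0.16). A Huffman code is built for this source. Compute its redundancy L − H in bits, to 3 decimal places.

0.044 bits

Entropy H = −Σ p log₂ p ≈ 2.7056 bits.
Huffman merges: 3/50+2/25→7/50; 13/100+7/50→27/100; 4/25+9/50→17/50; 19/100+1/5→39/100; 27/100+17/50→61/100; 39/100+61/100→1. L = 11/4 ≈ 2.7500.
L − H = 2.7500 − 2.7056 = 0.044 bits.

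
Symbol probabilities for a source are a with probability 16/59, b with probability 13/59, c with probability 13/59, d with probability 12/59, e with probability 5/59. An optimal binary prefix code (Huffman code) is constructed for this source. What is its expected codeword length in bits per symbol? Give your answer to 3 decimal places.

2.288 bits/symbol

Repeatedly combine the two least-probable nodes; the expected code length is the sum of the merged weights.
merge 5/59 + 12/59 → 17/59
merge 13/59 + 13/59 → 26/59
merge 16/59 + 17/59 → 33/59
merge 26/59 + 33/59 → 1
L = 17/59 + 26/59 + 33/59 + 1 = 135/59 ≈ 2.288 bits/symbol.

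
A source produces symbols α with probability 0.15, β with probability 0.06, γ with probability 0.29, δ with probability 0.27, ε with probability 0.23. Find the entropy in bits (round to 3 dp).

2.170 bits

H = −Σ pᵢ log₂ pᵢ.
−0.15·log₂(0.15) = 0.4105
−0.06·log₂(0.06) = 0.2435
−0.29·log₂(0.29) = 0.5179
−0.27·log₂(0.27) = 0.5100
−0.23·log₂(0.23) = 0.4877
Sum ≈ 2.1697 → 2.170 bits.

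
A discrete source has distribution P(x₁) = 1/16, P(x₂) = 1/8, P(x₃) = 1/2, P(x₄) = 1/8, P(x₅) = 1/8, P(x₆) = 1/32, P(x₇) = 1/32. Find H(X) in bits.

2.1875 bits

Each probability is a power of 1/2, so log₂(1/p) is an integer.
H = Σ p·log₂(1/p) = 1/16·4 + 1/8·3 + 1/2·1 + 1/8·3 + 1/8·3 + 1/32·5 + 1/32·5 = 2.1875 bits.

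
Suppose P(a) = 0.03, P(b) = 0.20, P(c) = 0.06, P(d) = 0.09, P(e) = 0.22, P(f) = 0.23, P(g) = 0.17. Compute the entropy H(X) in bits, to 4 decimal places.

H = −Σ pᵢ log₂ pᵢ.
−0.03·log₂(0.03) = 0.1518
−0.20·log₂(0.20) = 0.4644
−0.06·log₂(0.06) = 0.2435
−0.09·log₂(0.09) = 0.3127
−0.22·log₂(0.22) = 0.4806
−0.23·log₂(0.23) = 0.4877
−0.17·log₂(0.17) = 0.4346
Sum ≈ 2.5752 → 2.5752 bits.

2.5752 bits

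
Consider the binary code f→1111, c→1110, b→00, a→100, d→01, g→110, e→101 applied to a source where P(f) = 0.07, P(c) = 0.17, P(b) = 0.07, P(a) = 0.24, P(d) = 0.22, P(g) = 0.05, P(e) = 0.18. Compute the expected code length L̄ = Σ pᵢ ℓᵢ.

2.95 bits/symbol

L̄ = Σ pᵢ·ℓᵢ = 0.07·4 + 0.17·4 + 0.07·2 + 0.24·3 + 0.22·2 + 0.05·3 + 0.18·3 = 2.95 bits/symbol.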